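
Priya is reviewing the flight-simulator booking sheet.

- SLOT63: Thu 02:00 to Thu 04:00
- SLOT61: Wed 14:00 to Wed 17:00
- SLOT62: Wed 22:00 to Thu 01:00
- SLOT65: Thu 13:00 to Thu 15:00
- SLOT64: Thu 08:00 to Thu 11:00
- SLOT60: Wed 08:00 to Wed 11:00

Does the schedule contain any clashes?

No

Sorted by start: SLOT60, SLOT61, SLOT62, SLOT63, SLOT64, SLOT65.
SLOT61 starts after SLOT60 ends — done with SLOT60.
SLOT62 starts after SLOT61 ends — done with SLOT61.
SLOT63 starts after SLOT62 ends — done with SLOT62.
SLOT64 starts after SLOT63 ends — done with SLOT63.
SLOT65 starts after SLOT64 ends.
Every pair is clear; the schedule has no overlaps.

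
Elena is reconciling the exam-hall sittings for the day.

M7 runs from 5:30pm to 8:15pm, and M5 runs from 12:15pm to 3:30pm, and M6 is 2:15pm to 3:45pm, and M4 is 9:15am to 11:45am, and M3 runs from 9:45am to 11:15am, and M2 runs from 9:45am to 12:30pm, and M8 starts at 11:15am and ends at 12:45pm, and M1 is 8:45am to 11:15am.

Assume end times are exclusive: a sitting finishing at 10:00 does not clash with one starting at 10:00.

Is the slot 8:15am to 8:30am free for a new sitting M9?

M1: starts 8:45am at or after M9 ends 8:30am → clear.
M4: starts 9:15am at or after M9 ends 8:30am → clear.
M2: starts 9:45am at or after M9 ends 8:30am → clear.
M3: starts 9:45am at or after M9 ends 8:30am → clear.
M8: starts 11:15am at or after M9 ends 8:30am → clear.
M5: starts 12:15pm at or after M9 ends 8:30am → clear.
M6: starts 2:15pm at or after M9 ends 8:30am → clear.
M7: starts 5:30pm at or after M9 ends 8:30am → clear.

Yes — the slot is free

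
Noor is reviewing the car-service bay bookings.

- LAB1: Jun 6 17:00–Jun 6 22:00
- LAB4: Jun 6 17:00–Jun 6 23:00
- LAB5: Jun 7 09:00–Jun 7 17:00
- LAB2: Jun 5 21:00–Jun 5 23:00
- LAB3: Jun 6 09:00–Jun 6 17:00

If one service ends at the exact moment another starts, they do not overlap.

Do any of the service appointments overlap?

Check each pair: they overlap iff neither finishes before the other starts.
Sorted by start: LAB2, LAB3, LAB1, LAB4, LAB5.
LAB3 starts after LAB2 ends, so LAB2 has no further overlaps.
LAB1 starts exactly when LAB3 ends (back-to-back, no overlap), so LAB3 has no further overlaps.
LAB4 starts before LAB1 ends → LAB1 and LAB4 overlap.
That's a conflict, so the schedule is not conflict-free.

Yes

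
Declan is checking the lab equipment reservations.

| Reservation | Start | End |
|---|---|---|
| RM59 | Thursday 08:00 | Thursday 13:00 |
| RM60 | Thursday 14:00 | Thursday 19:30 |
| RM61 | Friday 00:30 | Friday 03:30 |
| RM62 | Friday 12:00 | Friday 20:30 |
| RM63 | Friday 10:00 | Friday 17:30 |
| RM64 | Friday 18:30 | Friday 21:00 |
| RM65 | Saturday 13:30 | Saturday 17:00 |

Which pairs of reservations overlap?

Two intervals overlap when each starts before the other ends.
Sorted by start: RM59, RM60, RM61, RM63, RM62, RM64, RM65.
RM60 starts after RM59 ends, so nothing later overlaps RM59 either.
RM61 starts after RM60 ends, so nothing later overlaps RM60 either.
RM63 starts after RM61 ends, so nothing later overlaps RM61 either.
RM62 starts before RM63 ends → RM63 and RM62 overlap.
RM64 starts after RM63 ends, so nothing later overlaps RM63 either.
RM64 starts before RM62 ends → RM62 and RM64 overlap.
RM65 starts after RM62 ends.
RM65 starts after RM64 ends.

RM62 & RM63, RM62 & RM64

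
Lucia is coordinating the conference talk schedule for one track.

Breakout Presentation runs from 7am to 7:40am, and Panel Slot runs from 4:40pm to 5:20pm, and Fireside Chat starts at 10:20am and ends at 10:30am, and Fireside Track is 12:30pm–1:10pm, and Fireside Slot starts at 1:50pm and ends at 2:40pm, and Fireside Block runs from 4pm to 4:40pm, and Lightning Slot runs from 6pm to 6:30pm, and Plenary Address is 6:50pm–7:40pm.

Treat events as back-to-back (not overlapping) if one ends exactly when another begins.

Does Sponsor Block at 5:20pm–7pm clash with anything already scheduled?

Yes — it overlaps Lightning Slot, Plenary Address

Breakout Presentation: ends 7:40am at or before Sponsor Block starts 5:20pm → clear.
Fireside Chat: ends 10:30am at or before Sponsor Block starts 5:20pm → clear.
Fireside Track: ends 1:10pm at or before Sponsor Block starts 5:20pm → clear.
Fireside Slot: ends 2:40pm at or before Sponsor Block starts 5:20pm → clear.
Fireside Block: ends 4:40pm at or before Sponsor Block starts 5:20pm → clear.
Panel Slot: ends 5:20pm at or before Sponsor Block starts 5:20pm → clear.
Lightning Slot: starts 6pm before Sponsor Block ends 7pm, and ends 6:30pm after Sponsor Block starts 5:20pm → overlap.
Plenary Address: starts 6:50pm before Sponsor Block ends 7pm, and ends 7:40pm after Sponsor Block starts 5:20pm → overlap.
Sponsor Block overlaps Lightning Slot, Plenary Address.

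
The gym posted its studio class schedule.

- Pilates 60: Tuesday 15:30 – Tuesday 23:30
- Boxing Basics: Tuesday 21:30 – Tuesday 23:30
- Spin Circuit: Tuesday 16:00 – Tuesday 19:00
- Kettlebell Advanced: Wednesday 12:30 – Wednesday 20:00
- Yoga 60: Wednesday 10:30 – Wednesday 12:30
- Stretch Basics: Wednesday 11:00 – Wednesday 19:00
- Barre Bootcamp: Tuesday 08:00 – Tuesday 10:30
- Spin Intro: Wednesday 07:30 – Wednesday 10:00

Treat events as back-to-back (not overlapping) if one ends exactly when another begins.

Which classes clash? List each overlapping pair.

Two intervals overlap when each starts before the other ends.
Sorted by start: Barre Bootcamp, Pilates 60, Spin Circuit, Boxing Basics, Spin Intro, Yoga 60, Stretch Basics, Kettlebell Advanced.
Pilates 60 starts after Barre Bootcamp ends — done with Barre Bootcamp.
Spin Circuit starts before Pilates 60 ends → Pilates 60 and Spin Circuit overlap.
Boxing Basics starts before Pilates 60 ends → Pilates 60 and Boxing Basics overlap.
Spin Intro starts after Pilates 60 ends — done with Pilates 60.
Boxing Basics starts after Spin Circuit ends — done with Spin Circuit.
Spin Intro starts after Boxing Basics ends — done with Boxing Basics.
Yoga 60 starts after Spin Intro ends — done with Spin Intro.
Stretch Basics starts before Yoga 60 ends → Yoga 60 and Stretch Basics overlap.
Kettlebell Advanced starts exactly when Yoga 60 ends (back-to-back, no overlap).
Kettlebell Advanced starts before Stretch Basics ends → Stretch Basics and Kettlebell Advanced overlap.

Boxing Basics & Pilates 60, Kettlebell Advanced & Stretch Basics, Pilates 60 & Spin Circuit, Stretch Basics & Yoga 60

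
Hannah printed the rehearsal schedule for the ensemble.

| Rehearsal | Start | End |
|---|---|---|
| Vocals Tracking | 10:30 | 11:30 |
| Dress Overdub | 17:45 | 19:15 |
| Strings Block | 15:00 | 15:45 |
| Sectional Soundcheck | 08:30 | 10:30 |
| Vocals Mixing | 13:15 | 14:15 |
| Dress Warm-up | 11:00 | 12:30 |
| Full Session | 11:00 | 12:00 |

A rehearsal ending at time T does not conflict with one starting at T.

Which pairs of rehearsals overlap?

Sorted by start: Sectional Soundcheck, Vocals Tracking, Full Session, Dress Warm-up, Vocals Mixing, Strings Block, Dress Overdub.
Vocals Tracking starts exactly when Sectional Soundcheck ends (back-to-back, no overlap), so nothing later overlaps Sectional Soundcheck either.
Full Session starts before Vocals Tracking ends → Vocals Tracking and Full Session overlap.
Dress Warm-up starts before Vocals Tracking ends → Vocals Tracking and Dress Warm-up overlap.
Vocals Mixing starts after Vocals Tracking ends, so nothing later overlaps Vocals Tracking either.
Dress Warm-up starts before Full Session ends → Full Session and Dress Warm-up overlap.
Vocals Mixing starts after Full Session ends, so nothing later overlaps Full Session either.
Vocals Mixing starts after Dress Warm-up ends, so nothing later overlaps Dress Warm-up either.
Strings Block starts after Vocals Mixing ends, so nothing later overlaps Vocals Mixing either.
Dress Overdub starts after Strings Block ends.

Dress Warm-up & Full Session, Dress Warm-up & Vocals Tracking, Full Session & Vocals Tracking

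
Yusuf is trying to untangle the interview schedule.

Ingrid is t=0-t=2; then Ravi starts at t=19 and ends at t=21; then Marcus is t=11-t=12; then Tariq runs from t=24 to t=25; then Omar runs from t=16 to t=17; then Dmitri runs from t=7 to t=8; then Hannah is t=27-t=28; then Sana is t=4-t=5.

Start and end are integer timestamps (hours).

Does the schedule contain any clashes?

Check each pair: they overlap iff neither finishes before the other starts.
Sorted by start: Ingrid, Sana, Dmitri, Marcus, Omar, Ravi, Tariq, Hannah.
Sana starts after Ingrid ends, so Ingrid has no further overlaps.
Dmitri starts after Sana ends, so Sana has no further overlaps.
Marcus starts after Dmitri ends, so Dmitri has no further overlaps.
Omar starts after Marcus ends, so Marcus has no further overlaps.
Ravi starts after Omar ends, so Omar has no further overlaps.
Tariq starts after Ravi ends, so Ravi has no further overlaps.
Hannah starts after Tariq ends.
Every pair is clear; the schedule has no overlaps.

No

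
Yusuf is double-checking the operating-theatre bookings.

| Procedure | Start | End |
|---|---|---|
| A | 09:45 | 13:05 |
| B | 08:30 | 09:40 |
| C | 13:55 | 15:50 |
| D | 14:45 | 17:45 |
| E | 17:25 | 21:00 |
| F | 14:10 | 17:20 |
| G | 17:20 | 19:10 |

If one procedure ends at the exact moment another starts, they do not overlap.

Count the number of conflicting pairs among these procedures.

6

Check each pair: they overlap iff neither finishes before the other starts.
Sorted by start: B, A, C, F, D, G, E.
A starts after B ends, so nothing later overlaps B either.
C starts after A ends, so nothing later overlaps A either.
F starts before C ends → C and F overlap.
D starts before C ends → C and D overlap.
G starts after C ends, so nothing later overlaps C either.
D starts before F ends → F and D overlap.
G starts exactly when F ends (back-to-back, no overlap), so nothing later overlaps F either.
G starts before D ends → D and G overlap.
E starts before D ends → D and E overlap.
E starts before G ends → G and E overlap.
Overlapping pairs: C & D, C & F, D & E, D & F, D & G, E & G — 6 in total.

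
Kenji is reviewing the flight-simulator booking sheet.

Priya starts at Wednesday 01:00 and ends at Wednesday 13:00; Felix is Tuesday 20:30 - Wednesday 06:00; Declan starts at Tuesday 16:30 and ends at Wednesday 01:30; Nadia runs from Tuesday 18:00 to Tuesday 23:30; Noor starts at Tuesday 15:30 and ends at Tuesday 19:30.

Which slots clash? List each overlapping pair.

Sorted by start: Noor, Declan, Nadia, Felix, Priya.
Declan starts before Noor ends → Noor and Declan overlap.
Nadia starts before Noor ends → Noor and Nadia overlap.
Felix starts after Noor ends, so Noor has no further overlaps.
Nadia starts before Declan ends → Declan and Nadia overlap.
Felix starts before Declan ends → Declan and Felix overlap.
Priya starts before Declan ends → Declan and Priya overlap.
Felix starts before Nadia ends → Nadia and Felix overlap.
Priya starts after Nadia ends.
Priya starts before Felix ends → Felix and Priya overlap.

Declan & Felix, Declan & Nadia, Declan & Noor, Declan & Priya, Felix & Nadia, Felix & Priya, Nadia & Noor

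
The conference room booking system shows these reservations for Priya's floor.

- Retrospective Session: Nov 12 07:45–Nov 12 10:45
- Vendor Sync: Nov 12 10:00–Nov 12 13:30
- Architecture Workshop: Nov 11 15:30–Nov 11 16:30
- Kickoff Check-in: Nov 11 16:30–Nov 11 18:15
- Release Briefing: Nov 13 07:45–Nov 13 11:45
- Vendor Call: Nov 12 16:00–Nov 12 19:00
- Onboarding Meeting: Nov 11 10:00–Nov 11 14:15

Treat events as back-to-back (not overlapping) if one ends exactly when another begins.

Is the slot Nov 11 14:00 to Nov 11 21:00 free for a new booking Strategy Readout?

No — it overlaps Architecture Workshop, Kickoff Check-in, Onboarding Meeting

Onboarding Meeting: starts Nov 11 10:00 before Strategy Readout ends Nov 11 21:00, and ends Nov 11 14:15 after Strategy Readout starts Nov 11 14:00 → overlap.
Architecture Workshop: starts Nov 11 15:30 before Strategy Readout ends Nov 11 21:00, and ends Nov 11 16:30 after Strategy Readout starts Nov 11 14:00 → overlap.
Kickoff Check-in: starts Nov 11 16:30 before Strategy Readout ends Nov 11 21:00, and ends Nov 11 18:15 after Strategy Readout starts Nov 11 14:00 → overlap.
Retrospective Session: starts Nov 12 07:45 at or after Strategy Readout ends Nov 11 21:00 → clear.
Vendor Sync: starts Nov 12 10:00 at or after Strategy Readout ends Nov 11 21:00 → clear.
Vendor Call: starts Nov 12 16:00 at or after Strategy Readout ends Nov 11 21:00 → clear.
Release Briefing: starts Nov 13 07:45 at or after Strategy Readout ends Nov 11 21:00 → clear.
Strategy Readout overlaps Onboarding Meeting, Architecture Workshop, Kickoff Check-in.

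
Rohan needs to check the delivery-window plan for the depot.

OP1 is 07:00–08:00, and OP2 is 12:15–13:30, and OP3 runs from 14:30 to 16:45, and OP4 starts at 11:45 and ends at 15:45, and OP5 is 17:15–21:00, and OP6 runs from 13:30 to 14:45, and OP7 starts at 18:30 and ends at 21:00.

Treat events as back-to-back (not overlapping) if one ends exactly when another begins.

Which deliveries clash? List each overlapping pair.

Check each pair: they overlap iff neither finishes before the other starts.
Sorted by start: OP1, OP4, OP2, OP6, OP3, OP5, OP7.
OP4 starts after OP1 ends, so OP1 has no further overlaps.
OP2 starts before OP4 ends → OP4 and OP2 overlap.
OP6 starts before OP4 ends → OP4 and OP6 overlap.
OP3 starts before OP4 ends → OP4 and OP3 overlap.
OP5 starts after OP4 ends, so OP4 has no further overlaps.
OP6 starts exactly when OP2 ends (back-to-back, no overlap), so OP2 has no further overlaps.
OP3 starts before OP6 ends → OP6 and OP3 overlap.
OP5 starts after OP6 ends, so OP6 has no further overlaps.
OP5 starts after OP3 ends, so OP3 has no further overlaps.
OP7 starts before OP5 ends → OP5 and OP7 overlap.

OP2 & OP4, OP3 & OP4, OP3 & OP6, OP4 & OP6, OP5 & OP7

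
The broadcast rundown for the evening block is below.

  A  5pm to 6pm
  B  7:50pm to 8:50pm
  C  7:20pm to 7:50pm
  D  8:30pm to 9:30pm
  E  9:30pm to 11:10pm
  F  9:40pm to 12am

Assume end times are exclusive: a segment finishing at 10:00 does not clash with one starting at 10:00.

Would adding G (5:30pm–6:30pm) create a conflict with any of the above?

Yes — it overlaps A

A: starts 5pm before G ends 6:30pm, and ends 6pm after G starts 5:30pm → overlap.
C: starts 7:20pm at or after G ends 6:30pm → clear.
B: starts 7:50pm at or after G ends 6:30pm → clear.
D: starts 8:30pm at or after G ends 6:30pm → clear.
E: starts 9:30pm at or after G ends 6:30pm → clear.
F: starts 9:40pm at or after G ends 6:30pm → clear.
G overlaps A.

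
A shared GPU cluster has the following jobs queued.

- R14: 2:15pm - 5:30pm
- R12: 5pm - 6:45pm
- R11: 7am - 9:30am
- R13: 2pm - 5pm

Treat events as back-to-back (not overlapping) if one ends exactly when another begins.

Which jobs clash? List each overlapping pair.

Sorted by start: R11, R13, R14, R12.
R13 starts after R11 ends, so nothing later overlaps R11 either.
R14 starts before R13 ends → R13 and R14 overlap.
R12 starts exactly when R13 ends (back-to-back, no overlap).
R12 starts before R14 ends → R14 and R12 overlap.

R12 & R14, R13 & R14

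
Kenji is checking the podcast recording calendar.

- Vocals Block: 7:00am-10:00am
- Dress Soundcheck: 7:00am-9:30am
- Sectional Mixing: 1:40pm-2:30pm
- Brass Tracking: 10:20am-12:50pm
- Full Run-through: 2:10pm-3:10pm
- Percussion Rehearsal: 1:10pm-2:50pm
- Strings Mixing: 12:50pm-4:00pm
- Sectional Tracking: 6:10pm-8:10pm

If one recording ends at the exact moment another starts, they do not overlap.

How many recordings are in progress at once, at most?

Walk through starts and ends in time order (an end at T is processed before a start at T):
7:00am start Dress Soundcheck → 1
7:00am start Vocals Block → 2
9:30am end Dress Soundcheck → 1
10:00am end Vocals Block → 0
10:20am start Brass Tracking → 1
12:50pm end Brass Tracking → 0
12:50pm start Strings Mixing → 1
1:10pm start Percussion Rehearsal → 2
1:40pm start Sectional Mixing → 3
2:10pm start Full Run-through → 4
2:30pm end Sectional Mixing → 3
2:50pm end Percussion Rehearsal → 2
3:10pm end Full Run-through → 1
4:00pm end Strings Mixing → 0
6:10pm start Sectional Tracking → 1
8:10pm end Sectional Tracking → 0
Peak is 4, at 2:10pm (Full Run-through, Percussion Rehearsal, Sectional Mixing, Strings Mixing).

4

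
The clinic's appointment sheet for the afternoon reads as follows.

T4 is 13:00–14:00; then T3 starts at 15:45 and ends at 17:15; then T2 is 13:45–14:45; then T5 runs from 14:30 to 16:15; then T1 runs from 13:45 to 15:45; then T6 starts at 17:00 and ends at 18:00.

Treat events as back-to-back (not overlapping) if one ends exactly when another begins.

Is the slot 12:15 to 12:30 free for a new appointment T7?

Yes — the slot is free

T4: starts 13:00 at or after T7 ends 12:30 → clear.
T1: starts 13:45 at or after T7 ends 12:30 → clear.
T2: starts 13:45 at or after T7 ends 12:30 → clear.
T5: starts 14:30 at or after T7 ends 12:30 → clear.
T3: starts 15:45 at or after T7 ends 12:30 → clear.
T6: starts 17:00 at or after T7 ends 12:30 → clear.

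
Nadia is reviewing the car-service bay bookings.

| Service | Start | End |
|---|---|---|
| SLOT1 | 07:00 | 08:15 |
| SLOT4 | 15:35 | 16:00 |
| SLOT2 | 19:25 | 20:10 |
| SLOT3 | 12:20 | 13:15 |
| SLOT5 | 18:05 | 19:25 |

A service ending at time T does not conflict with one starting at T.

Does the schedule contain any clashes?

No

Sorted by start: SLOT1, SLOT3, SLOT4, SLOT5, SLOT2.
SLOT3 starts after SLOT1 ends, so SLOT1 has no further overlaps.
SLOT4 starts after SLOT3 ends, so SLOT3 has no further overlaps.
SLOT5 starts after SLOT4 ends, so SLOT4 has no further overlaps.
SLOT2 starts exactly when SLOT5 ends (back-to-back, no overlap).
Every pair is clear; the schedule has no overlaps.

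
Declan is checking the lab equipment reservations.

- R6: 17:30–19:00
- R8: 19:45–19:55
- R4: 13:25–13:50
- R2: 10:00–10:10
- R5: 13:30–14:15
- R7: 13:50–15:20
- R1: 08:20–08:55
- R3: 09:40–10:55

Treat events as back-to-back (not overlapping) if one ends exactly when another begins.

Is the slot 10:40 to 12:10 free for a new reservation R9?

R1: ends 08:55 at or before R9 starts 10:40 → clear.
R3: starts 09:40 before R9 ends 12:10, and ends 10:55 after R9 starts 10:40 → overlap.
R2: ends 10:10 at or before R9 starts 10:40 → clear.
R4: starts 13:25 at or after R9 ends 12:10 → clear.
R5: starts 13:30 at or after R9 ends 12:10 → clear.
R7: starts 13:50 at or after R9 ends 12:10 → clear.
R6: starts 17:30 at or after R9 ends 12:10 → clear.
R8: starts 19:45 at or after R9 ends 12:10 → clear.
R9 overlaps R3.

No — it overlaps R3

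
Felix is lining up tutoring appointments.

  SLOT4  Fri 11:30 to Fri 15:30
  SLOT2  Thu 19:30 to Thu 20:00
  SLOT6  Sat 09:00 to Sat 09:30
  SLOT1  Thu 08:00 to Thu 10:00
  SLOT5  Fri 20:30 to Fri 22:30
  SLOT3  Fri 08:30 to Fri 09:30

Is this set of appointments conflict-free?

Two intervals overlap when each starts before the other ends.
Sorted by start: SLOT1, SLOT2, SLOT3, SLOT4, SLOT5, SLOT6.
SLOT2 starts after SLOT1 ends; SLOT1 is clear from here.
SLOT3 starts after SLOT2 ends; SLOT2 is clear from here.
SLOT4 starts after SLOT3 ends; SLOT3 is clear from here.
SLOT5 starts after SLOT4 ends; SLOT4 is clear from here.
SLOT6 starts after SLOT5 ends.
Every pair is clear; the schedule has no overlaps.

Yes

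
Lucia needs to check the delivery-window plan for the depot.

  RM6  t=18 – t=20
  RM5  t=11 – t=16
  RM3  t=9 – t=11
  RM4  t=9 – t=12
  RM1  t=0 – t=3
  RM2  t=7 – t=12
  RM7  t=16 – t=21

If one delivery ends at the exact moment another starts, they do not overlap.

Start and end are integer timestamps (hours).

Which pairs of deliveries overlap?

Sorted by start: RM1, RM2, RM3, RM4, RM5, RM7, RM6.
RM2 starts after RM1 ends, so RM1 has no further overlaps.
RM3 starts before RM2 ends → RM2 and RM3 overlap.
RM4 starts before RM2 ends → RM2 and RM4 overlap.
RM5 starts before RM2 ends → RM2 and RM5 overlap.
RM7 starts after RM2 ends, so RM2 has no further overlaps.
RM4 starts before RM3 ends → RM3 and RM4 overlap.
RM5 starts exactly when RM3 ends (back-to-back, no overlap), so RM3 has no further overlaps.
RM5 starts before RM4 ends → RM4 and RM5 overlap.
RM7 starts after RM4 ends, so RM4 has no further overlaps.
RM7 starts exactly when RM5 ends (back-to-back, no overlap), so RM5 has no further overlaps.
RM6 starts before RM7 ends → RM7 and RM6 overlap.

RM2 & RM3, RM2 & RM4, RM2 & RM5, RM3 & RM4, RM4 & RM5, RM6 & RM7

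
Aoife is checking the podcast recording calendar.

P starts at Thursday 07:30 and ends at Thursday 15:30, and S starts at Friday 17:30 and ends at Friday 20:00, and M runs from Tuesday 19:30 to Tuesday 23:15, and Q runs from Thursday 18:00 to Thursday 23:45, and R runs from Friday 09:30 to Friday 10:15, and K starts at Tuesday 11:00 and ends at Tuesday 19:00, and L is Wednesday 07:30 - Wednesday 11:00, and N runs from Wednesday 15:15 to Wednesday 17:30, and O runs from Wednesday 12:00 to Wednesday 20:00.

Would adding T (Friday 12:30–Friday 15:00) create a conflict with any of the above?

K: ends Tuesday 19:00 at or before T starts Friday 12:30 → clear.
M: ends Tuesday 23:15 at or before T starts Friday 12:30 → clear.
L: ends Wednesday 11:00 at or before T starts Friday 12:30 → clear.
O: ends Wednesday 20:00 at or before T starts Friday 12:30 → clear.
N: ends Wednesday 17:30 at or before T starts Friday 12:30 → clear.
P: ends Thursday 15:30 at or before T starts Friday 12:30 → clear.
Q: ends Thursday 23:45 at or before T starts Friday 12:30 → clear.
R: ends Friday 10:15 at or before T starts Friday 12:30 → clear.
S: starts Friday 17:30 at or after T ends Friday 15:00 → clear.

No — it doesn't clash with anything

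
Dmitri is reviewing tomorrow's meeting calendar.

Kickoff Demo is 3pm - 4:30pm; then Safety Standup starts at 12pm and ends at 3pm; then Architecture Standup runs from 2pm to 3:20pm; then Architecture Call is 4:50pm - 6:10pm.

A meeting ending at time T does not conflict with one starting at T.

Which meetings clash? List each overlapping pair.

Architecture Standup & Kickoff Demo, Architecture Standup & Safety Standup

Two intervals overlap when each starts before the other ends.
Sorted by start: Safety Standup, Architecture Standup, Kickoff Demo, Architecture Call.
Architecture Standup starts before Safety Standup ends → Safety Standup and Architecture Standup overlap.
Kickoff Demo starts exactly when Safety Standup ends (back-to-back, no overlap), so Safety Standup has no further overlaps.
Kickoff Demo starts before Architecture Standup ends → Architecture Standup and Kickoff Demo overlap.
Architecture Call starts after Architecture Standup ends.
Architecture Call starts after Kickoff Demo ends.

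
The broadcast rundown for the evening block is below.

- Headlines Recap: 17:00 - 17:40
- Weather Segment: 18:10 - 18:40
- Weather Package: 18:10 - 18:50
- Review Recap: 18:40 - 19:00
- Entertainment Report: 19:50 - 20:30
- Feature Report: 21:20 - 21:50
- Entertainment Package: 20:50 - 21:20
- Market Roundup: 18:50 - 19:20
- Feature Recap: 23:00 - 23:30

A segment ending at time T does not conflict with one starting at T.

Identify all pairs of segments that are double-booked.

Sorted by start: Headlines Recap, Weather Segment, Weather Package, Review Recap, Market Roundup, Entertainment Report, Entertainment Package, Feature Report, Feature Recap.
Weather Segment starts after Headlines Recap ends — done with Headlines Recap.
Weather Package starts before Weather Segment ends → Weather Segment and Weather Package overlap.
Review Recap starts exactly when Weather Segment ends (back-to-back, no overlap) — done with Weather Segment.
Review Recap starts before Weather Package ends → Weather Package and Review Recap overlap.
Market Roundup starts exactly when Weather Package ends (back-to-back, no overlap) — done with Weather Package.
Market Roundup starts before Review Recap ends → Review Recap and Market Roundup overlap.
Entertainment Report starts after Review Recap ends — done with Review Recap.
Entertainment Report starts after Market Roundup ends — done with Market Roundup.
Entertainment Package starts after Entertainment Report ends — done with Entertainment Report.
Feature Report starts exactly when Entertainment Package ends (back-to-back, no overlap) — done with Entertainment Package.
Feature Recap starts after Feature Report ends.

Market Roundup & Review Recap, Review Recap & Weather Package, Weather Package & Weather Segment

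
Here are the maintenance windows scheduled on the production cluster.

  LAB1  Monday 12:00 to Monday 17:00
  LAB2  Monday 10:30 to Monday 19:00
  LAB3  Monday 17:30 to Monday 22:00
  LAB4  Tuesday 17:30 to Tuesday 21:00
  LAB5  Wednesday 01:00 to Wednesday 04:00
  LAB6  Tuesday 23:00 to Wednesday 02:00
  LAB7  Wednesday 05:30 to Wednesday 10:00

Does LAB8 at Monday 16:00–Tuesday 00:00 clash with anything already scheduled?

Yes — it overlaps LAB1, LAB2, LAB3

LAB2: starts Monday 10:30 before LAB8 ends Tuesday 00:00, and ends Monday 19:00 after LAB8 starts Monday 16:00 → overlap.
LAB1: starts Monday 12:00 before LAB8 ends Tuesday 00:00, and ends Monday 17:00 after LAB8 starts Monday 16:00 → overlap.
LAB3: starts Monday 17:30 before LAB8 ends Tuesday 00:00, and ends Monday 22:00 after LAB8 starts Monday 16:00 → overlap.
LAB4: starts Tuesday 17:30 at or after LAB8 ends Tuesday 00:00 → clear.
LAB6: starts Tuesday 23:00 at or after LAB8 ends Tuesday 00:00 → clear.
LAB5: starts Wednesday 01:00 at or after LAB8 ends Tuesday 00:00 → clear.
LAB7: starts Wednesday 05:30 at or after LAB8 ends Tuesday 00:00 → clear.
LAB8 overlaps LAB1, LAB2, LAB3.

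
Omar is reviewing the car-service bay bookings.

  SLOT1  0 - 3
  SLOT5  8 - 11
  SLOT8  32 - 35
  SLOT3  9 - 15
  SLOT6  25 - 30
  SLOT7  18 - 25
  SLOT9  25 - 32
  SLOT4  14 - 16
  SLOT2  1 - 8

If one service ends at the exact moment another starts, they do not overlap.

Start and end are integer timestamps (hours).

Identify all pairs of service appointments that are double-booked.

Sorted by start: SLOT1, SLOT2, SLOT5, SLOT3, SLOT4, SLOT7, SLOT6, SLOT9, SLOT8.
SLOT2 starts before SLOT1 ends → SLOT1 and SLOT2 overlap.
SLOT5 starts after SLOT1 ends, so SLOT1 has no further overlaps.
SLOT5 starts exactly when SLOT2 ends (back-to-back, no overlap), so SLOT2 has no further overlaps.
SLOT3 starts before SLOT5 ends → SLOT5 and SLOT3 overlap.
SLOT4 starts after SLOT5 ends, so SLOT5 has no further overlaps.
SLOT4 starts before SLOT3 ends → SLOT3 and SLOT4 overlap.
SLOT7 starts after SLOT3 ends, so SLOT3 has no further overlaps.
SLOT7 starts after SLOT4 ends, so SLOT4 has no further overlaps.
SLOT6 starts exactly when SLOT7 ends (back-to-back, no overlap), so SLOT7 has no further overlaps.
SLOT9 starts before SLOT6 ends → SLOT6 and SLOT9 overlap.
SLOT8 starts after SLOT6 ends.
SLOT8 starts exactly when SLOT9 ends (back-to-back, no overlap).

SLOT1 & SLOT2, SLOT3 & SLOT4, SLOT3 & SLOT5, SLOT6 & SLOT9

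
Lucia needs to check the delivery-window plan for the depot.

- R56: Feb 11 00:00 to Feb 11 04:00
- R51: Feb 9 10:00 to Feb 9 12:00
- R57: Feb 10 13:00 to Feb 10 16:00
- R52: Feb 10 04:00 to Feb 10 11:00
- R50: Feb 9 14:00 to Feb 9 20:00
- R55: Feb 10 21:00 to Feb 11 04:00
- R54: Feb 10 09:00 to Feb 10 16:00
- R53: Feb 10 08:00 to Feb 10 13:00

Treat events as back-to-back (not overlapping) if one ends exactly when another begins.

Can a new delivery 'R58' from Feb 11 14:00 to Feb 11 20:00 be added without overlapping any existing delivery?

R51: ends Feb 9 12:00 at or before R58 starts Feb 11 14:00 → clear.
R50: ends Feb 9 20:00 at or before R58 starts Feb 11 14:00 → clear.
R52: ends Feb 10 11:00 at or before R58 starts Feb 11 14:00 → clear.
R53: ends Feb 10 13:00 at or before R58 starts Feb 11 14:00 → clear.
R54: ends Feb 10 16:00 at or before R58 starts Feb 11 14:00 → clear.
R57: ends Feb 10 16:00 at or before R58 starts Feb 11 14:00 → clear.
R55: ends Feb 11 04:00 at or before R58 starts Feb 11 14:00 → clear.
R56: ends Feb 11 04:00 at or before R58 starts Feb 11 14:00 → clear.

Yes — the slot is free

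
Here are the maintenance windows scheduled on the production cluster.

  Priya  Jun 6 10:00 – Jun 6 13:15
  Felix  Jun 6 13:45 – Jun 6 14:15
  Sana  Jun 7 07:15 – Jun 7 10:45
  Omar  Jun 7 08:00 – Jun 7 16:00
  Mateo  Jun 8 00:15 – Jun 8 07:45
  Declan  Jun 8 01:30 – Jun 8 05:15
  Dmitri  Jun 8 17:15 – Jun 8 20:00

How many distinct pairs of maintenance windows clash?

2

Sorted by start: Priya, Felix, Sana, Omar, Mateo, Declan, Dmitri.
Felix starts after Priya ends, so nothing later overlaps Priya either.
Sana starts after Felix ends, so nothing later overlaps Felix either.
Omar starts before Sana ends → Sana and Omar overlap.
Mateo starts after Sana ends, so nothing later overlaps Sana either.
Mateo starts after Omar ends, so nothing later overlaps Omar either.
Declan starts before Mateo ends → Mateo and Declan overlap.
Dmitri starts after Mateo ends.
Dmitri starts after Declan ends.
Overlapping pairs: Declan & Mateo, Omar & Sana — 2 in total.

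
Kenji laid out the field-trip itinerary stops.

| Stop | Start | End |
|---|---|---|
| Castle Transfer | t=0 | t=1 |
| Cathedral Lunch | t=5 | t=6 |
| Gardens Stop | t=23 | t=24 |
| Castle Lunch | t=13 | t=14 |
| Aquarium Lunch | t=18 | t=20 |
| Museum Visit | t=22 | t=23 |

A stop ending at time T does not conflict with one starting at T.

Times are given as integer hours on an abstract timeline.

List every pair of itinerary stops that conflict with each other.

no overlapping pairs

Sorted by start: Castle Transfer, Cathedral Lunch, Castle Lunch, Aquarium Lunch, Museum Visit, Gardens Stop.
Cathedral Lunch starts after Castle Transfer ends; Castle Transfer is clear from here.
Castle Lunch starts after Cathedral Lunch ends; Cathedral Lunch is clear from here.
Aquarium Lunch starts after Castle Lunch ends; Castle Lunch is clear from here.
Museum Visit starts after Aquarium Lunch ends; Aquarium Lunch is clear from here.
Gardens Stop starts exactly when Museum Visit ends (back-to-back, no overlap).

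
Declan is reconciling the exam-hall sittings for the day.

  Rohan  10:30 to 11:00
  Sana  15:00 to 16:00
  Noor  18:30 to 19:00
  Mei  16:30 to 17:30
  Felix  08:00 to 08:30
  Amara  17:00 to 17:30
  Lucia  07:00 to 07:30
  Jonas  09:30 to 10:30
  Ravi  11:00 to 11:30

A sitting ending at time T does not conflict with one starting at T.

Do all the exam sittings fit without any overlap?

Sorted by start: Lucia, Felix, Jonas, Rohan, Ravi, Sana, Mei, Amara, Noor.
Felix starts after Lucia ends, so nothing later overlaps Lucia either.
Jonas starts after Felix ends, so nothing later overlaps Felix either.
Rohan starts exactly when Jonas ends (back-to-back, no overlap), so nothing later overlaps Jonas either.
Ravi starts exactly when Rohan ends (back-to-back, no overlap), so nothing later overlaps Rohan either.
Sana starts after Ravi ends, so nothing later overlaps Ravi either.
Mei starts after Sana ends, so nothing later overlaps Sana either.
Amara starts before Mei ends → Mei and Amara overlap.
That's a conflict, so the schedule is not conflict-free.

No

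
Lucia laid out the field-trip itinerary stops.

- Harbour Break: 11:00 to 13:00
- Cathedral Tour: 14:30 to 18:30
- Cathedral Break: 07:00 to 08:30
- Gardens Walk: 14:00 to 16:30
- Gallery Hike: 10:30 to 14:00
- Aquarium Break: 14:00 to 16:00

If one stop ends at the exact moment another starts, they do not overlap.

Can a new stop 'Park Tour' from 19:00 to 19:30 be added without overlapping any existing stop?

Yes — the slot is free

Cathedral Break: ends 08:30 at or before Park Tour starts 19:00 → clear.
Gallery Hike: ends 14:00 at or before Park Tour starts 19:00 → clear.
Harbour Break: ends 13:00 at or before Park Tour starts 19:00 → clear.
Gardens Walk: ends 16:30 at or before Park Tour starts 19:00 → clear.
Aquarium Break: ends 16:00 at or before Park Tour starts 19:00 → clear.
Cathedral Tour: ends 18:30 at or before Park Tour starts 19:00 → clear.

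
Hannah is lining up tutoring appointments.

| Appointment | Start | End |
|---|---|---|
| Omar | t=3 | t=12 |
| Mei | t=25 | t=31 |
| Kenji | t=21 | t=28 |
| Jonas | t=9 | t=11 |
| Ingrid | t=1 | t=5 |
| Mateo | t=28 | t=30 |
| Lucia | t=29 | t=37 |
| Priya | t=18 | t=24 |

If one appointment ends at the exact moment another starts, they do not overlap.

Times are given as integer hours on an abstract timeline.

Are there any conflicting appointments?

Sorted by start: Ingrid, Omar, Jonas, Priya, Kenji, Mei, Mateo, Lucia.
Omar starts before Ingrid ends → Ingrid and Omar overlap.
That's a conflict, so the schedule is not conflict-free.

Yes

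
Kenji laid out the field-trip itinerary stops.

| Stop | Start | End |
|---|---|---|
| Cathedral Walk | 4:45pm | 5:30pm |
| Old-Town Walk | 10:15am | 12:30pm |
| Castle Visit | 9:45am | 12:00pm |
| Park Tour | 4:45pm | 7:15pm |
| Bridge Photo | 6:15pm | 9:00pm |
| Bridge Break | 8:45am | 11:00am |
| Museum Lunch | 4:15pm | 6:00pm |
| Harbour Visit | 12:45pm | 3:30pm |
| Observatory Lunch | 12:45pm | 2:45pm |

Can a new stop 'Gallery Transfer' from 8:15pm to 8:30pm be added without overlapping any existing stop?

No — it overlaps Bridge Photo

Bridge Break: ends 11:00am at or before Gallery Transfer starts 8:15pm → clear.
Castle Visit: ends 12:00pm at or before Gallery Transfer starts 8:15pm → clear.
Old-Town Walk: ends 12:30pm at or before Gallery Transfer starts 8:15pm → clear.
Observatory Lunch: ends 2:45pm at or before Gallery Transfer starts 8:15pm → clear.
Harbour Visit: ends 3:30pm at or before Gallery Transfer starts 8:15pm → clear.
Museum Lunch: ends 6:00pm at or before Gallery Transfer starts 8:15pm → clear.
Cathedral Walk: ends 5:30pm at or before Gallery Transfer starts 8:15pm → clear.
Park Tour: ends 7:15pm at or before Gallery Transfer starts 8:15pm → clear.
Bridge Photo: starts 6:15pm before Gallery Transfer ends 8:30pm, and ends 9:00pm after Gallery Transfer starts 8:15pm → overlap.
Gallery Transfer overlaps Bridge Photo.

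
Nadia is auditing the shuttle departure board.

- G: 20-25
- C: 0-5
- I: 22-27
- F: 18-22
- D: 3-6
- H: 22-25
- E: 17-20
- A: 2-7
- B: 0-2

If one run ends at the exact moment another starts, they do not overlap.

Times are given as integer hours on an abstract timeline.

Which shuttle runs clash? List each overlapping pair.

A & C, A & D, B & C, C & D, E & F, F & G, G & H, G & I, H & I

Two intervals overlap when each starts before the other ends.
Sorted by start: B, C, A, D, E, F, G, H, I.
C starts before B ends → B and C overlap.
A starts exactly when B ends (back-to-back, no overlap), so B has no further overlaps.
A starts before C ends → C and A overlap.
D starts before C ends → C and D overlap.
E starts after C ends, so C has no further overlaps.
D starts before A ends → A and D overlap.
E starts after A ends, so A has no further overlaps.
E starts after D ends, so D has no further overlaps.
F starts before E ends → E and F overlap.
G starts exactly when E ends (back-to-back, no overlap), so E has no further overlaps.
G starts before F ends → F and G overlap.
H starts exactly when F ends (back-to-back, no overlap), so F has no further overlaps.
H starts before G ends → G and H overlap.
I starts before G ends → G and I overlap.
I starts before H ends → H and I overlap.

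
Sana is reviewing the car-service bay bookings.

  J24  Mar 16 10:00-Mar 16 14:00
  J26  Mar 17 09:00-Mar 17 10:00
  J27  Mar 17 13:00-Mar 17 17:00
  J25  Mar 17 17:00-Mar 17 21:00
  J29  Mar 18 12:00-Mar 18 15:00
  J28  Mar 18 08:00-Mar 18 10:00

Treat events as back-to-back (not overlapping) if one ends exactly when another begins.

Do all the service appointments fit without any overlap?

Check each pair: they overlap iff neither finishes before the other starts.
Sorted by start: J24, J26, J27, J25, J28, J29.
J26 starts after J24 ends; J24 is clear from here.
J27 starts after J26 ends; J26 is clear from here.
J25 starts exactly when J27 ends (back-to-back, no overlap); J27 is clear from here.
J28 starts after J25 ends; J25 is clear from here.
J29 starts after J28 ends.
Every pair is clear; the schedule has no overlaps.

Yes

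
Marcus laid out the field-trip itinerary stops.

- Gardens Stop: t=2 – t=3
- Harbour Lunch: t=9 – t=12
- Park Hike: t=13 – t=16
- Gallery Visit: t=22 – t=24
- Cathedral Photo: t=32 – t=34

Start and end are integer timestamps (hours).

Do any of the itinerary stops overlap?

Sorted by start: Gardens Stop, Harbour Lunch, Park Hike, Gallery Visit, Cathedral Photo.
Harbour Lunch starts after Gardens Stop ends; Gardens Stop is clear from here.
Park Hike starts after Harbour Lunch ends; Harbour Lunch is clear from here.
Gallery Visit starts after Park Hike ends; Park Hike is clear from here.
Cathedral Photo starts after Gallery Visit ends.
Every pair is clear; the schedule has no overlaps.

No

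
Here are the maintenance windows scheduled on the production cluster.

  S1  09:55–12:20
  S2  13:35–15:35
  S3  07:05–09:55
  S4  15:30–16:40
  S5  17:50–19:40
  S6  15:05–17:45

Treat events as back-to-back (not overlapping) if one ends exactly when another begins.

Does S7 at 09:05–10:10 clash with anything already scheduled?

Yes — it overlaps S1, S3

S3: starts 07:05 before S7 ends 10:10, and ends 09:55 after S7 starts 09:05 → overlap.
S1: starts 09:55 before S7 ends 10:10, and ends 12:20 after S7 starts 09:05 → overlap.
S2: starts 13:35 at or after S7 ends 10:10 → clear.
S6: starts 15:05 at or after S7 ends 10:10 → clear.
S4: starts 15:30 at or after S7 ends 10:10 → clear.
S5: starts 17:50 at or after S7 ends 10:10 → clear.
S7 overlaps S1, S3.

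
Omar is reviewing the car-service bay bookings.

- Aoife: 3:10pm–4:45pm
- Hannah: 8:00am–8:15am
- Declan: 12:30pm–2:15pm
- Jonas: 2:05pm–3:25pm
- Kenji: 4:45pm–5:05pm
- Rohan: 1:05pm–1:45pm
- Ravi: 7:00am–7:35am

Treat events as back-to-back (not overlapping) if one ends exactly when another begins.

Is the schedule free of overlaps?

Sorted by start: Ravi, Hannah, Declan, Rohan, Jonas, Aoife, Kenji.
Hannah starts after Ravi ends; Ravi is clear from here.
Declan starts after Hannah ends; Hannah is clear from here.
Rohan starts before Declan ends → Declan and Rohan overlap.
That's a conflict, so the schedule is not conflict-free.

No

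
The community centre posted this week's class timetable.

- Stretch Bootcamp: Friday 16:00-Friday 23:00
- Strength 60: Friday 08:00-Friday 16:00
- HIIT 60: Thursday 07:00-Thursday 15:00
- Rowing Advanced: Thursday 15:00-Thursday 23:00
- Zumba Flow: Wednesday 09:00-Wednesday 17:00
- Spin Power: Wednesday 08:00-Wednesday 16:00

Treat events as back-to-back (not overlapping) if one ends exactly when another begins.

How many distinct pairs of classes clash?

Sorted by start: Spin Power, Zumba Flow, HIIT 60, Rowing Advanced, Strength 60, Stretch Bootcamp.
Zumba Flow starts before Spin Power ends → Spin Power and Zumba Flow overlap.
HIIT 60 starts after Spin Power ends; Spin Power is clear from here.
HIIT 60 starts after Zumba Flow ends; Zumba Flow is clear from here.
Rowing Advanced starts exactly when HIIT 60 ends (back-to-back, no overlap); HIIT 60 is clear from here.
Strength 60 starts after Rowing Advanced ends; Rowing Advanced is clear from here.
Stretch Bootcamp starts exactly when Strength 60 ends (back-to-back, no overlap).
Overlapping pairs: Spin Power & Zumba Flow — 1 in total.

1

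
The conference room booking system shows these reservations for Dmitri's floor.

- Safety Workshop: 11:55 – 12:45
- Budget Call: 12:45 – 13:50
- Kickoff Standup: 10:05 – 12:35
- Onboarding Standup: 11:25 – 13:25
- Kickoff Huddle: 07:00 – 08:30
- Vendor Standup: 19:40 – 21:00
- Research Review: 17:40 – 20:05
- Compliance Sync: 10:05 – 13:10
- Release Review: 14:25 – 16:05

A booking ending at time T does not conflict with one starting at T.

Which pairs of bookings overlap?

Budget Call & Compliance Sync, Budget Call & Onboarding Standup, Compliance Sync & Kickoff Standup, Compliance Sync & Onboarding Standup, Compliance Sync & Safety Workshop, Kickoff Standup & Onboarding Standup, Kickoff Standup & Safety Workshop, Onboarding Standup & Safety Workshop, Research Review & Vendor Standup

Sorted by start: Kickoff Huddle, Compliance Sync, Kickoff Standup, Onboarding Standup, Safety Workshop, Budget Call, Release Review, Research Review, Vendor Standup.
Compliance Sync starts after Kickoff Huddle ends — done with Kickoff Huddle.
Kickoff Standup starts before Compliance Sync ends → Compliance Sync and Kickoff Standup overlap.
Onboarding Standup starts before Compliance Sync ends → Compliance Sync and Onboarding Standup overlap.
Safety Workshop starts before Compliance Sync ends → Compliance Sync and Safety Workshop overlap.
Budget Call starts before Compliance Sync ends → Compliance Sync and Budget Call overlap.
Release Review starts after Compliance Sync ends — done with Compliance Sync.
Onboarding Standup starts before Kickoff Standup ends → Kickoff Standup and Onboarding Standup overlap.
Safety Workshop starts before Kickoff Standup ends → Kickoff Standup and Safety Workshop overlap.
Budget Call starts after Kickoff Standup ends — done with Kickoff Standup.
Safety Workshop starts before Onboarding Standup ends → Onboarding Standup and Safety Workshop overlap.
Budget Call starts before Onboarding Standup ends → Onboarding Standup and Budget Call overlap.
Release Review starts after Onboarding Standup ends — done with Onboarding Standup.
Budget Call starts exactly when Safety Workshop ends (back-to-back, no overlap) — done with Safety Workshop.
Release Review starts after Budget Call ends — done with Budget Call.
Research Review starts after Release Review ends — done with Release Review.
Vendor Standup starts before Research Review ends → Research Review and Vendor Standup overlap.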